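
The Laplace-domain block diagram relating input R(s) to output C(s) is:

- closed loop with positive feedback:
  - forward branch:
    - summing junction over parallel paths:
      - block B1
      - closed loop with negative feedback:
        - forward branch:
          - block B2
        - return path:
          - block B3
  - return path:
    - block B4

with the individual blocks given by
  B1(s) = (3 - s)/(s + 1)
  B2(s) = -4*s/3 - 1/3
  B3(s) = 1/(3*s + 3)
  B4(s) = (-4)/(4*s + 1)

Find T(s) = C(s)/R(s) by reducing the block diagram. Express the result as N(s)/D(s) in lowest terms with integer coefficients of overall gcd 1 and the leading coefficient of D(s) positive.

The answer is (48*s^4 + 140*s^3 + 76*s^2 - 73*s - 21)/(28*s^3 + 71*s^2 - s - 92).

Reasoning:
[1] reduce the feedback loop with forward B2 and return B3, giving (-12*s^2 - 15*s - 3)/(5*s + 8)
[2] add B1, [B2/(1+B2*B3)] (parallel), giving (-12*s^3 - 32*s^2 - 11*s + 21)/(5*s^2 + 13*s + 8)
[3] feedback reduction of (B1+[B2/(1+B2*B3)]), B4, giving the overall T(s)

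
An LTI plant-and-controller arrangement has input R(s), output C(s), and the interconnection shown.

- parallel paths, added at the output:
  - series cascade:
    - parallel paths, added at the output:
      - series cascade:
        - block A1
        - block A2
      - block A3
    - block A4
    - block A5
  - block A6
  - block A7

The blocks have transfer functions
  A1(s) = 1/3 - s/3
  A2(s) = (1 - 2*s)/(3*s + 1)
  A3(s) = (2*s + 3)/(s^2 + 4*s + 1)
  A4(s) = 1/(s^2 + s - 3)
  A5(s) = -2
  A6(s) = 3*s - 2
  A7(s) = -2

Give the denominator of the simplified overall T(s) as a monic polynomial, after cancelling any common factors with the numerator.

First reduce the diagram to T(s).

Step 1. multiply A1, A2 (series): (2*s^2 - 3*s + 1)/(9*s + 3)
Step 2. reduce the parallel group (A1*A2), A3: (2*s^4 + 5*s^3 + 9*s^2 + 34*s + 10)/(9*s^3 + 39*s^2 + 21*s + 3)
Step 3. series reduction of ((A1*A2)+A3), A4, A5: (-4*s^4 - 10*s^3 - 18*s^2 - 68*s - 20)/(9*s^5 + 48*s^4 + 33*s^3 - 93*s^2 - 60*s - 9)
Step 4. reduce the parallel group (((A1*A2)+A3)*A4*A5), A6, A7: (27*s^6 + 108*s^5 - 97*s^4 - 421*s^3 + 174*s^2 + 145*s + 16)/(9*s^5 + 48*s^4 + 33*s^3 - 93*s^2 - 60*s - 9)
Step 4 gives the fully reduced T(s), with no common factor left to cancel. The denominator's leading coefficient is 9, so divide each of its coefficients by 9 to get the monic form.

Answer: s^5 + 16*s^4/3 + 11*s^3/3 - 31*s^2/3 - 20*s/3 - 1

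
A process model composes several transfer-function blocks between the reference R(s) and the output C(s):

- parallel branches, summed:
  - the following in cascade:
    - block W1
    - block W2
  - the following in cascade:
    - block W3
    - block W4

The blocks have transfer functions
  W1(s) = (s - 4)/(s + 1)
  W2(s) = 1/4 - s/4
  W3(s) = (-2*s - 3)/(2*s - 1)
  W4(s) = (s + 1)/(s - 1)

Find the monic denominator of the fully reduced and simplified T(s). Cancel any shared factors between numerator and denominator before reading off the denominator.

Step 1: multiply W1, W2 (series): (-s^2 + 5*s - 4)/(4*s + 4)
Step 2: multiply W3, W4 (series): (-2*s^2 - 5*s - 3)/(2*s^2 - 3*s + 1)
Step 3: sum the parallel branches (W1*W2), (W3*W4): (-2*s^4 + 5*s^3 - 52*s^2 - 15*s - 16)/(8*s^3 - 4*s^2 - 8*s + 4)
The result of step 3 is T(s) in lowest terms. Its denominator has leading coefficient 8; dividing the denominator through by 8 makes it monic.

Final answer: s^3 - s^2/2 - s + 1/2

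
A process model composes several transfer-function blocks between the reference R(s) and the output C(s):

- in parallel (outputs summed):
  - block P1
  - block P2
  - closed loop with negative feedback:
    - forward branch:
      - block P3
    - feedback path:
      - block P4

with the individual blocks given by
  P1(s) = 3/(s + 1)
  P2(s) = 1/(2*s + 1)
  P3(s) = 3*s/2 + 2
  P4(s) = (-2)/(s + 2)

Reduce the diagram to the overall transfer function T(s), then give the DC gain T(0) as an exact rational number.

Reducing step by step:

1. collapse the loop (P3 forward, P4 return), giving (-3*s^2 - 10*s - 8)/(4*s + 4)
2. reduce the parallel group P1, P2, [P3/(1+P3*P4)], giving (-6*s^3 - 23*s^2 + 2*s + 8)/(8*s^2 + 12*s + 4)
Step 2 gives the overall T(s). Then T(0) = 8/4 = 2.

Answer: 2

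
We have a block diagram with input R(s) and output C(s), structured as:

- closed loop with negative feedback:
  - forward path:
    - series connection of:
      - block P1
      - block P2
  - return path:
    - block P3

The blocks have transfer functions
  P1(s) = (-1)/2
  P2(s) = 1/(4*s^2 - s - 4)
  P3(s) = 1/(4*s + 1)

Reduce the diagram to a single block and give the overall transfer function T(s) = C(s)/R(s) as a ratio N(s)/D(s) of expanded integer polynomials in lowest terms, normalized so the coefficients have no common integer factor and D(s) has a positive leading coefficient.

Step 1 - series reduction of P1, P2 gives (-1)/(8*s^2 - 2*s - 8)
Step 2 - reduce the feedback loop with forward (P1*P2) and return P3 - this is the overall T(s), already in the required normalized form

Hence the answer: (-4*s - 1)/(32*s^3 - 34*s - 9)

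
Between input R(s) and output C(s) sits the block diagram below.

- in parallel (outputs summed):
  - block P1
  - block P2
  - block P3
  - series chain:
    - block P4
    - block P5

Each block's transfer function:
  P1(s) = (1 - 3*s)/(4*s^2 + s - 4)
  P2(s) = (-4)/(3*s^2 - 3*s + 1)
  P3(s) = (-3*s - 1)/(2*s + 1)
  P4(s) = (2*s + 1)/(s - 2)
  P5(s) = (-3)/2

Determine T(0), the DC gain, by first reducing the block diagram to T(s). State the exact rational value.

Step 1: series reduction of P4, P5: (-6*s - 3)/(2*s - 4)
Step 2: reduce the parallel group P1, P2, P3, (P4*P5): (-216*s^6 + 102*s^5 + 266*s^4 - 201*s^3 + 179*s^2 - 41*s - 72)/(48*s^6 - 108*s^5 - 38*s^4 + 154*s^3 - 50*s^2 - 28*s + 16)
That last expression is T(s); at s = 0 only the constant terms survive, so T(0) = -72/16 = -9/2.

Final answer: -9/2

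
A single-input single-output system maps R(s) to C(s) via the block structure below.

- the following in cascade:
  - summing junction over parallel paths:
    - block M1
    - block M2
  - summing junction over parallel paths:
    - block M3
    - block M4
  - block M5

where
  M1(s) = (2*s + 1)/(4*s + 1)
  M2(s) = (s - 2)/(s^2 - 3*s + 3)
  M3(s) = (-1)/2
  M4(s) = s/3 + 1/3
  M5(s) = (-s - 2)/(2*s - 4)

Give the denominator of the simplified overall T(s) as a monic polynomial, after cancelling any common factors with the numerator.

First reduce the diagram to T(s).

Step 1 - reduce the parallel group M1, M2 -> (2*s^3 - s^2 - 4*s + 1)/(4*s^3 - 11*s^2 + 9*s + 3)
Step 2 - add M3, M4 (parallel) -> s/3 - 1/6
Step 3 - reduce the series chain (M1+M2), (M3+M4), M5 -> (-4*s^5 - 4*s^4 + 15*s^3 + 8*s^2 - 11*s + 2)/(48*s^4 - 228*s^3 + 372*s^2 - 180*s - 72)
No further cancellation is possible in the step-3 result, so that is T(s). Its denominator becomes monic after dividing by the leading coefficient 48.

Answer: s^4 - 19*s^3/4 + 31*s^2/4 - 15*s/4 - 3/2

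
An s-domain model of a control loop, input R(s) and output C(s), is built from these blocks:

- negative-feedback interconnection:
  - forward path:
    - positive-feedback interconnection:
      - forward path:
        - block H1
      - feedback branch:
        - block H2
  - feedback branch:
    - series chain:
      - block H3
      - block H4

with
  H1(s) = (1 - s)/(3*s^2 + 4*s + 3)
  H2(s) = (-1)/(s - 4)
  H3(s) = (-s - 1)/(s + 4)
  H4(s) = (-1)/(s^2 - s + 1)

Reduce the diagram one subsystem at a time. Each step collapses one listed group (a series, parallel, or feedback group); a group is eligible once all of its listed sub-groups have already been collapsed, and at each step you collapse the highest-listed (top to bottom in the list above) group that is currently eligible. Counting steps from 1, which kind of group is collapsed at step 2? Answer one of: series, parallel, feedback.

The answer is series.

Reasoning:
1. feedback reduction of H1, H2
2. multiply H3, H4 (series)
3. feedback reduction of [H1/(1-H1*H2)], (H3*H4)
Step 2: series.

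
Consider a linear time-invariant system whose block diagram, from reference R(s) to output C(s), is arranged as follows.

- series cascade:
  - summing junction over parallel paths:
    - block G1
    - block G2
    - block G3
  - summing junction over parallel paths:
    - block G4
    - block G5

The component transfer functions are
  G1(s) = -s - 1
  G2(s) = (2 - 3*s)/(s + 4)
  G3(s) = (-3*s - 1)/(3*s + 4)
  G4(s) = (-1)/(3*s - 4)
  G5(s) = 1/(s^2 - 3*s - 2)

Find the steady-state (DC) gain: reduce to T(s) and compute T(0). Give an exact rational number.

Step 1 - reduce the parallel group G1, G2, G3, giving (-3*s^3 - 31*s^2 - 51*s - 12)/(3*s^2 + 16*s + 16)
Step 2 - sum the parallel branches G4, G5, giving (-s^2 + 6*s - 2)/(3*s^3 - 13*s^2 + 6*s + 8)
Step 3 - reduce the series chain (G1+G2+G3), (G4+G5), giving (3*s^5 + 13*s^4 - 129*s^3 - 232*s^2 + 30*s + 24)/(9*s^5 + 9*s^4 - 142*s^3 - 88*s^2 + 224*s + 128)
DC gain: substitute s = 0 into T(s) from step 3: T(0) = 24/128 = 3/16.

Final answer: 3/16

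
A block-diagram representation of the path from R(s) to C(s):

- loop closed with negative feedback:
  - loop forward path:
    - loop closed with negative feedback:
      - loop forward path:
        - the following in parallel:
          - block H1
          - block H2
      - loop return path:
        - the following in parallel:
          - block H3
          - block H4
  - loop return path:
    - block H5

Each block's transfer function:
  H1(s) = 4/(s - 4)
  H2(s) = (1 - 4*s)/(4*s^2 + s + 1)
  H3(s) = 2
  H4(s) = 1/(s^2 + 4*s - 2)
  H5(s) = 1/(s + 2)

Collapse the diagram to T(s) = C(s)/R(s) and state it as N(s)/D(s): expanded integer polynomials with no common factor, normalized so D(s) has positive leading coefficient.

Reducing step by step:

[1] sum the parallel branches H1, H2; result (12*s^2 + 21*s)/(4*s^3 - 15*s^2 - 3*s - 4)
[2] parallel reduction of H3, H4; result (2*s^2 + 8*s - 3)/(s^2 + 4*s - 2)
[3] close the feedback loop around (H1+H2), (H3+H4); result (12*s^4 + 69*s^3 + 60*s^2 - 42*s)/(4*s^5 + 25*s^4 + 67*s^3 + 146*s^2 - 73*s + 8)
[4] collapse the loop ([(H1+H2)/(1+(H1+H2)*(H3+H4))] forward, H5 return) - this is the overall T(s), already in the required normalized form

Answer: (12*s^5 + 93*s^4 + 198*s^3 + 78*s^2 - 84*s)/(4*s^6 + 33*s^5 + 129*s^4 + 349*s^3 + 279*s^2 - 180*s + 16)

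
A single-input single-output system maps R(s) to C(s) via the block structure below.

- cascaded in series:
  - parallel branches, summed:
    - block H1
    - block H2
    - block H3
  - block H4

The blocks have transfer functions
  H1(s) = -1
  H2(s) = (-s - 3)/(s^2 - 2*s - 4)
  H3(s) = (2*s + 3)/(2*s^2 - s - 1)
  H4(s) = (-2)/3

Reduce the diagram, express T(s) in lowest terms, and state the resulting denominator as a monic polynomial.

(1) reduce the parallel group H1, H2, H3: (-2*s^4 + 5*s^3 + s^2 - 16*s - 13)/(2*s^4 - 5*s^3 - 7*s^2 + 6*s + 4)
(2) combine (H1+H2+H3), H4 in series: (4*s^4 - 10*s^3 - 2*s^2 + 32*s + 26)/(6*s^4 - 15*s^3 - 21*s^2 + 18*s + 12)
That last expression is T(s), already simplified. Scaling its denominator by 1/6 (the reciprocal of the leading coefficient) yields the monic denominator.

Final answer: s^4 - 5*s^3/2 - 7*s^2/2 + 3*s + 2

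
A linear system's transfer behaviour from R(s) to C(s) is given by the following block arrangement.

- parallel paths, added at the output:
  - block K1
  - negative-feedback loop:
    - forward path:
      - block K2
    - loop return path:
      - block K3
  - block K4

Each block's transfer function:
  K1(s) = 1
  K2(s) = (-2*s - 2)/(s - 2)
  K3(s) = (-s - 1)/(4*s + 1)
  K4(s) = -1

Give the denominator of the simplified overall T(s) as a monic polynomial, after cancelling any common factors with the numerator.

Reducing step by step:

(1) close the feedback loop around K2, K3 = (-8*s^2 - 10*s - 2)/(6*s^2 - 3*s)
(2) reduce the parallel group K1, [K2/(1+K2*K3)], K4 = (-8*s^2 - 10*s - 2)/(6*s^2 - 3*s)
The result of step 2 is T(s) in lowest terms. Its denominator has leading coefficient 6; dividing the denominator through by 6 makes it monic.

Answer: s^2 - s/2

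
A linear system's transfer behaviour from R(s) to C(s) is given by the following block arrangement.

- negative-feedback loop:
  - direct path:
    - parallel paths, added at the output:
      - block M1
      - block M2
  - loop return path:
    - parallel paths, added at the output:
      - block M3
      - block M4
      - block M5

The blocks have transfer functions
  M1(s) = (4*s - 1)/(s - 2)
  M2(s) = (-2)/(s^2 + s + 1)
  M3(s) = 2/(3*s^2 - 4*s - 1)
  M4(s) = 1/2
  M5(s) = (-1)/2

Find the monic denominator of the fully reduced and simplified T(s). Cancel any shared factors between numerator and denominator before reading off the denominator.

The answer is s^5 - 7*s^4/3 + 8*s^3/3 + 5*s^2/3 + 11*s/3 + 8/3.

Reasoning:
1. sum the parallel branches M1, M2 gives (4*s^3 + 3*s^2 + s + 3)/(s^3 - s^2 - s - 2)
2. sum the parallel branches M3, M4, M5 gives 2/(3*s^2 - 4*s - 1)
3. apply the feedback formula to (M1+M2), (M3+M4+M5) gives (12*s^5 - 7*s^4 - 13*s^3 + 2*s^2 - 13*s - 3)/(3*s^5 - 7*s^4 + 8*s^3 + 5*s^2 + 11*s + 8)
No further cancellation is possible in the step-3 result, so that is T(s). Its denominator becomes monic after dividing by the leading coefficient 3.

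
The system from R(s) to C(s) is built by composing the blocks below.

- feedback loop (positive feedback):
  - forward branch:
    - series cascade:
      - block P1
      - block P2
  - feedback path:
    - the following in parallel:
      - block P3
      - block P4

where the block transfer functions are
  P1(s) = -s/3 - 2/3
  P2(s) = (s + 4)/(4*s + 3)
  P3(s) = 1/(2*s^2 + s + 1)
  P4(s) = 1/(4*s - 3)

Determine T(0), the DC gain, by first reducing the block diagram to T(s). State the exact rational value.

First reduce the diagram to T(s).

Step 1: cascade P1, P2: (-s^2 - 6*s - 8)/(12*s + 9)
Step 2: add P3, P4 (parallel): (2*s^2 + 5*s - 2)/(8*s^3 - 2*s^2 + s - 3)
Step 3: apply the feedback formula to (P1*P2), (P3+P4): (-8*s^5 - 46*s^4 - 53*s^3 + 13*s^2 + 10*s + 24)/(98*s^4 + 65*s^3 + 38*s^2 + s - 43)
Evaluating the step-3 result (the overall T(s)) at s = 0 gives T(0) = 24/(-43) = -24/43.

Answer: -24/43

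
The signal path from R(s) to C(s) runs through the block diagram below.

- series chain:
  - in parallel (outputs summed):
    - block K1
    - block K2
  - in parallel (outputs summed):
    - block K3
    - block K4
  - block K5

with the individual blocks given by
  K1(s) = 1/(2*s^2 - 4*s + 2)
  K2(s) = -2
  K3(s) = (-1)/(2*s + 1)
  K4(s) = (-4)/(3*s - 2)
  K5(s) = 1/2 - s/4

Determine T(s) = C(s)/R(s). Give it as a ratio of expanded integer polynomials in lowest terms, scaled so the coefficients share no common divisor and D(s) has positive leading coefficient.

Reducing step by step:

(1) add K1, K2 (parallel); result (-4*s^2 + 8*s - 3)/(2*s^2 - 4*s + 2)
(2) parallel reduction of K3, K4; result (-11*s - 2)/(6*s^2 - s - 2)
(3) multiply (K1+K2), (K3+K4), K5 (series) - this is the overall T(s), already in the required normalized form

Answer: (-44*s^4 + 168*s^3 - 177*s^2 + 28*s + 12)/(48*s^4 - 104*s^3 + 48*s^2 + 24*s - 16)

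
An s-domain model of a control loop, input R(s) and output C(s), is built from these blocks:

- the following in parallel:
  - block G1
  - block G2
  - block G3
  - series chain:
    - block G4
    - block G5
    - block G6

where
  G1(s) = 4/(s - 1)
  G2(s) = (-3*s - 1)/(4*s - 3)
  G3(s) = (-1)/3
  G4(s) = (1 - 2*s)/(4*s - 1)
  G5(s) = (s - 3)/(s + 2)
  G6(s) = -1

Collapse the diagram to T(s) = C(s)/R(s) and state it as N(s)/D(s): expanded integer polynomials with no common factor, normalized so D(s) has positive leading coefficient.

1. cascade G4, G5, G6 = (2*s^2 - 7*s + 3)/(4*s^2 + 7*s - 2)
2. parallel reduction of G1, G2, G3, (G4*G5*G6) - this is the overall T(s), already in the required normalized form

Therefore the answer is (-28*s^4 + 27*s^3 + 510*s^2 - 500*s + 99)/(48*s^4 - 135*s^2 + 105*s - 18).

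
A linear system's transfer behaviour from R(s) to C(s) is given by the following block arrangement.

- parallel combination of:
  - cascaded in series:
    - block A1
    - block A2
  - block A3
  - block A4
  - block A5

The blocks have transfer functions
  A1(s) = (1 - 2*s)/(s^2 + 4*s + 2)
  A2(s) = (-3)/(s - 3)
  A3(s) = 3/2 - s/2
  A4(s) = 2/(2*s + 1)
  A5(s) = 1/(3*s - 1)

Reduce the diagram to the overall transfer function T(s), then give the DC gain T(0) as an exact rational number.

Answer: 3

Working:
Step 1 - cascade A1, A2; result (6*s - 3)/(s^3 + s^2 - 10*s - 6)
Step 2 - parallel reduction of (A1*A2), A3, A4, A5; result (-6*s^6 + 11*s^5 + 97*s^4 - 47*s^3 - 331*s^2 - 88*s + 36)/(12*s^5 + 14*s^4 - 120*s^3 - 94*s^2 + 8*s + 12)
The step-2 result is T(s). Setting s = 0: T(0) = 36/12 = 3.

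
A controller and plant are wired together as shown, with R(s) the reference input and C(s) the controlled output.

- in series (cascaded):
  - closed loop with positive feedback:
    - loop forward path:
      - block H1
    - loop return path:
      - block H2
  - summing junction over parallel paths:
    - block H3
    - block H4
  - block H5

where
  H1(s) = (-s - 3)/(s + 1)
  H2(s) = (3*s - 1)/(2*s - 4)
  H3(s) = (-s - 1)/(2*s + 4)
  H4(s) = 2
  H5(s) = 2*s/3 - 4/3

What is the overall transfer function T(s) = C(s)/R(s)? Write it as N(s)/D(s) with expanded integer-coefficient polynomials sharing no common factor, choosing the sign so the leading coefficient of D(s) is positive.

Step 1 - reduce the feedback loop with forward H1 and return H2 gives (-2*s^2 - 2*s + 12)/(5*s^2 + 6*s - 7)
Step 2 - parallel reduction of H3, H4 gives (3*s + 7)/(2*s + 4)
Step 3 - series reduction of [H1/(1-H1*H2)], (H3+H4), H5 - this is the overall T(s), already in the required normalized form

Final answer: (-6*s^4 - 8*s^3 + 62*s^2 + 40*s - 168)/(15*s^3 + 48*s^2 + 15*s - 42)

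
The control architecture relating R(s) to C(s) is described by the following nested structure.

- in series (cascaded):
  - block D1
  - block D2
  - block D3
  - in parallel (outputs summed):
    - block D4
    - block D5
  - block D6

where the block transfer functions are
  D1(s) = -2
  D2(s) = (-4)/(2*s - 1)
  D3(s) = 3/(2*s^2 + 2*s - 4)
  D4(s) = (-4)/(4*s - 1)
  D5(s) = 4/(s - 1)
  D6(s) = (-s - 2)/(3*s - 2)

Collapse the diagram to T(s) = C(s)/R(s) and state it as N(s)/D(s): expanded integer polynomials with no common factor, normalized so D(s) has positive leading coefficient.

First reduce the diagram to T(s).

Step 1: reduce the parallel group D4, D5; result (12*s)/(4*s^2 - 5*s + 1)
Step 2: reduce the series chain D1, D2, D3, (D4+D5), D6, giving the overall T(s)

Answer: (-144*s)/(24*s^5 - 82*s^4 + 107*s^3 - 66*s^2 + 19*s - 2)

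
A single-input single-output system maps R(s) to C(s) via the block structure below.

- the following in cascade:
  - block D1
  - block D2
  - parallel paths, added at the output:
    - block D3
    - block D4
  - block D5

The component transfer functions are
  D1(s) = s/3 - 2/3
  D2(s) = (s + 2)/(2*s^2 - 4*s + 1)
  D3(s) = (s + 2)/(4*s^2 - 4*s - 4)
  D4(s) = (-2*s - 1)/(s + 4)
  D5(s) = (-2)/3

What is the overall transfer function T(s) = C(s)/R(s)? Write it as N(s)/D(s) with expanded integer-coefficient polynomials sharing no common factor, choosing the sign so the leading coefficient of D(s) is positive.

First reduce the diagram to T(s).

Step 1. parallel reduction of D3, D4 gives (-8*s^3 + 5*s^2 + 18*s + 12)/(4*s^3 + 12*s^2 - 20*s - 16)
Step 2. cascade D1, D2, (D3+D4), D5: this yields T(s), and no further normalization is needed

Answer: (8*s^5 - 5*s^4 - 50*s^3 + 8*s^2 + 72*s + 48)/(36*s^5 + 36*s^4 - 378*s^3 + 270*s^2 + 198*s - 72)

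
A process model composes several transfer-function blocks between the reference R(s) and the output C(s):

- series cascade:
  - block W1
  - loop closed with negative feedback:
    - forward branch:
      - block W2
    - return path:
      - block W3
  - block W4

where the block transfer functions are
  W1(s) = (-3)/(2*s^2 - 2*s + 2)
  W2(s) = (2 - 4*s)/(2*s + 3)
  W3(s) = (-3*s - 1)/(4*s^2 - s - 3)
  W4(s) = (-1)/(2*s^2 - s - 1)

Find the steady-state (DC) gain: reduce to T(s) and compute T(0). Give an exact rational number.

(1) close the feedback loop around W2, W3 -> (-16*s^3 + 12*s^2 + 10*s - 6)/(8*s^3 + 22*s^2 - 11*s - 11)
(2) combine W1, [W2/(1+W2*W3)], W4 in series -> (-24*s^2 - 6*s + 9)/(16*s^6 + 36*s^5 - 36*s^4 + 19*s^3 + 22*s^2 - 22*s - 11)
Evaluating the step-2 result (the overall T(s)) at s = 0 gives T(0) = 9/(-11) = -9/11.

Therefore the answer is -9/11.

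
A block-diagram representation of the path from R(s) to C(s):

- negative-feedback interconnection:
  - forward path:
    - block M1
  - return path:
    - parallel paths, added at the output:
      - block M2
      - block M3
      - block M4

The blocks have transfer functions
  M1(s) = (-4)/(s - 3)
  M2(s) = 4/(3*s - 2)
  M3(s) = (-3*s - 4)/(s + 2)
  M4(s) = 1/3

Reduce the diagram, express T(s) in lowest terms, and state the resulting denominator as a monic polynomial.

Reducing step by step:

[1] add M2, M3, M4 (parallel) gives (-24*s^2 - 2*s + 44)/(9*s^2 + 12*s - 12)
[2] collapse the loop (M1 forward, (M2+M3+M4) return) gives (-36*s^2 - 48*s + 48)/(9*s^3 + 81*s^2 - 40*s - 140)
The result of step 2 is T(s) in lowest terms. Its denominator has leading coefficient 9; dividing the denominator through by 9 makes it monic.

Answer: s^3 + 9*s^2 - 40*s/9 - 140/9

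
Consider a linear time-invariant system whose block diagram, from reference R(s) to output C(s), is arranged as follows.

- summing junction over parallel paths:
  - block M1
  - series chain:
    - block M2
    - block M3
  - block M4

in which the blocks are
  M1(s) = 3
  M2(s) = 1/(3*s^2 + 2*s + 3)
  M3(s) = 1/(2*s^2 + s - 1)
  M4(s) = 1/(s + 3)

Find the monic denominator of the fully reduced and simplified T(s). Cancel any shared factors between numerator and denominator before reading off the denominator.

Answer: s^5 + 25*s^4/6 + 13*s^3/3 + 8*s^2/3 - 3/2

Working:
(1) combine M2, M3 in series = 1/(6*s^4 + 7*s^3 + 5*s^2 + s - 3)
(2) combine M1, (M2*M3), M4 in parallel = (18*s^5 + 81*s^4 + 85*s^3 + 53*s^2 + 2*s - 27)/(6*s^5 + 25*s^4 + 26*s^3 + 16*s^2 - 9)
T(s) is the step-2 result (common factors already cancelled). Leading coefficient of the denominator: 6. Divide through by 6 for the monic polynomial.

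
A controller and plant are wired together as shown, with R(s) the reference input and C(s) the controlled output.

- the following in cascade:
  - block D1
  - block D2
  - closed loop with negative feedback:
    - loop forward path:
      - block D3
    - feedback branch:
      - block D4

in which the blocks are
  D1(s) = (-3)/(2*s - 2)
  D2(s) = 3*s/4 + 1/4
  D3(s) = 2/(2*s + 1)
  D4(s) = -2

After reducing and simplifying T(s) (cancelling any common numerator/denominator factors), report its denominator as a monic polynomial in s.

[1] close the feedback loop around D3, D4, giving 2/(2*s - 3)
[2] multiply D1, D2, [D3/(1+D3*D4)] (series), giving (-9*s - 3)/(8*s^2 - 20*s + 12)
The result of step 2 is T(s) in lowest terms. Its denominator has leading coefficient 8; dividing the denominator through by 8 makes it monic.

Final answer: s^2 - 5*s/2 + 3/2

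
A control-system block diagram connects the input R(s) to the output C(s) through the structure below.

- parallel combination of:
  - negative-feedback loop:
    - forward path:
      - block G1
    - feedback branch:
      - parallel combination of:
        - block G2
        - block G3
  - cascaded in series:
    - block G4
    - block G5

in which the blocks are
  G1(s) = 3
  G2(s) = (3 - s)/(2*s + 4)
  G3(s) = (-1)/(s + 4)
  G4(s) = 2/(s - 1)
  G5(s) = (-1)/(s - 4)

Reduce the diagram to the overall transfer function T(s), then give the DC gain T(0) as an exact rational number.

Answer: 7/10

Working:
Step 1. sum the parallel branches G2, G3 -> (-s^2 - 3*s + 8)/(2*s^2 + 12*s + 16)
Step 2. close the feedback loop around G1, (G2+G3) -> (-6*s^2 - 36*s - 48)/(s^2 - 3*s - 40)
Step 3. cascade G4, G5 -> (-2)/(s^2 - 5*s + 4)
Step 4. reduce the parallel group [G1/(1+G1*(G2+G3))], (G4*G5) -> (-6*s^4 - 6*s^3 + 106*s^2 + 102*s - 112)/(s^4 - 8*s^3 - 21*s^2 + 188*s - 160)
DC gain: substitute s = 0 into T(s) from step 4: T(0) = -112/(-160) = 7/10.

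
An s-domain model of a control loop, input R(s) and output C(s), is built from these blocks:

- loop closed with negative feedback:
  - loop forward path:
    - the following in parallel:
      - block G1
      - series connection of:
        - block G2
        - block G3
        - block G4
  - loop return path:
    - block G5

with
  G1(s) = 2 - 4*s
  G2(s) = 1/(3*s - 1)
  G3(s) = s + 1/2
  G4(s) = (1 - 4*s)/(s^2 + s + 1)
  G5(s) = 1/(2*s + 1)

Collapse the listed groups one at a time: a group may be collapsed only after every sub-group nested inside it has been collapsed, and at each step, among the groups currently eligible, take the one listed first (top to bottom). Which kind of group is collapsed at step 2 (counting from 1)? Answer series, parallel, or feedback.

Answer: parallel

Working:
Step 1 - reduce the series chain G2, G3, G4
Step 2 - parallel reduction of G1, (G2*G3*G4)
Step 3 - reduce the feedback loop with forward (G1+(G2*G3*G4)) and return G5
At step 2 the group reduced is parallel.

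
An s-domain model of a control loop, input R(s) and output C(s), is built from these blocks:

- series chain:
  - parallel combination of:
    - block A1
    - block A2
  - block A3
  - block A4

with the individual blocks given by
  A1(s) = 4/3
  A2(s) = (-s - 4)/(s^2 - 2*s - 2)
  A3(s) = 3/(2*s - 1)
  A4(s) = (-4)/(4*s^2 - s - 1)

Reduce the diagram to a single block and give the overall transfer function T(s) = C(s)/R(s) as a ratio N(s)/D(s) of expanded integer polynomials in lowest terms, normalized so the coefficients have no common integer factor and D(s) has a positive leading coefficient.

1. reduce the parallel group A1, A2 = (4*s^2 - 11*s - 20)/(3*s^2 - 6*s - 6)
2. series reduction of (A1+A2), A3, A4, giving the overall T(s)

Therefore the answer is (-16*s^2 + 44*s + 80)/(8*s^5 - 22*s^4 - 5*s^3 + 15*s^2 - 2).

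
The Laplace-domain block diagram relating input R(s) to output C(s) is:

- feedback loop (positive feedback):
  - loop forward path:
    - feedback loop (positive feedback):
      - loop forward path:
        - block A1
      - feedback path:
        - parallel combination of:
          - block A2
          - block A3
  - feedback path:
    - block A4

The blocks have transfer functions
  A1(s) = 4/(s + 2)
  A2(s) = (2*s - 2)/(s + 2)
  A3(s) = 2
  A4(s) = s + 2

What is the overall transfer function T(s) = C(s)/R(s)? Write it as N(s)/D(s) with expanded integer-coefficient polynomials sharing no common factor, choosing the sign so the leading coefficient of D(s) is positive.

[1] parallel reduction of A2, A3: (4*s + 2)/(s + 2)
[2] apply the feedback formula to A1, (A2+A3): (4*s + 8)/(s^2 - 12*s - 4)
[3] reduce the feedback loop with forward [A1/(1-A1*(A2+A3))] and return A4; the result is T(s) itself (integer coefficients, no common factor, positive leading denominator coefficient)

Hence the answer: (-4*s - 8)/(3*s^2 + 28*s + 20)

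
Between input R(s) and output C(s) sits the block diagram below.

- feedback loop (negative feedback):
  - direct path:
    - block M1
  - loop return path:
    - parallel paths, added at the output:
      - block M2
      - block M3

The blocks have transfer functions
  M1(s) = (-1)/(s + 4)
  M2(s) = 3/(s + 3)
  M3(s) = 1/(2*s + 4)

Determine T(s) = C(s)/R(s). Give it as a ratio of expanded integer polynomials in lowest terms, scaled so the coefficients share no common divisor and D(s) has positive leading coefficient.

Step 1 - reduce the parallel group M2, M3 gives (7*s + 15)/(2*s^2 + 10*s + 12)
Step 2 - reduce the feedback loop with forward M1 and return (M2+M3) - this is the overall T(s), already in the required normalized form

Final answer: (-2*s^2 - 10*s - 12)/(2*s^3 + 18*s^2 + 45*s + 33)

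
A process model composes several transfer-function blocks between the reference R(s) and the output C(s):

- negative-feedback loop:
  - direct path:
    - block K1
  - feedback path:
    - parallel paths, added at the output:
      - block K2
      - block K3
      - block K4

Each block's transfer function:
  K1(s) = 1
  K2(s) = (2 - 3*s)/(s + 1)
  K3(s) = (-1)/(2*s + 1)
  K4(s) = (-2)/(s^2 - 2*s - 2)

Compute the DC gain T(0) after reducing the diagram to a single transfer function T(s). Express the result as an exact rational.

1. reduce the parallel group K2, K3, K4: (-6*s^4 + 12*s^3 + 9*s^2 - 8*s - 4)/(2*s^4 - s^3 - 9*s^2 - 8*s - 2)
2. collapse the loop (K1 forward, (K2+K3+K4) return): (-2*s^4 + s^3 + 9*s^2 + 8*s + 2)/(4*s^4 - 11*s^3 + 16*s + 6)
That last expression is T(s); at s = 0 only the constant terms survive, so T(0) = 2/6 = 1/3.

Answer: 1/3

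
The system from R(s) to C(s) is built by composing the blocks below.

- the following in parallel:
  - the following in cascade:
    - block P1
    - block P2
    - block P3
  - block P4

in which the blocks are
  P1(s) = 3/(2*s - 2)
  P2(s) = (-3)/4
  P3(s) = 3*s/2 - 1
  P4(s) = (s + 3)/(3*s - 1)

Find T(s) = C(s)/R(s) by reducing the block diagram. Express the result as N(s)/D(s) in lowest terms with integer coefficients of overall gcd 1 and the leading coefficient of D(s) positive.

[1] reduce the series chain P1, P2, P3: (18 - 27*s)/(16*s - 16)
[2] combine (P1*P2*P3), P4 in parallel, giving the overall T(s)

Answer: (-65*s^2 + 113*s - 66)/(48*s^2 - 64*s + 16)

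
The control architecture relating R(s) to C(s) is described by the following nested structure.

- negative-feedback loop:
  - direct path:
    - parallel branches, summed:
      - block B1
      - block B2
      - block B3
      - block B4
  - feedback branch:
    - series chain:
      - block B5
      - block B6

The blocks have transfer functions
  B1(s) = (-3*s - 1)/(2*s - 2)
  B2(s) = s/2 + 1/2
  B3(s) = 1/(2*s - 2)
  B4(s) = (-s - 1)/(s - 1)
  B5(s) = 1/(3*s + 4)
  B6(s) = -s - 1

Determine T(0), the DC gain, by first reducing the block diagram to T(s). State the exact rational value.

Step 1 - sum the parallel branches B1, B2, B3, B4; result (s^2 - 5*s - 3)/(2*s - 2)
Step 2 - cascade B5, B6; result (-s - 1)/(3*s + 4)
Step 3 - close the feedback loop around (B1+B2+B3+B4), (B5*B6); result (-3*s^3 + 11*s^2 + 29*s + 12)/(s^3 - 10*s^2 - 10*s + 5)
The step-3 result is T(s). Setting s = 0: T(0) = 12/5.

Therefore the answer is 12/5.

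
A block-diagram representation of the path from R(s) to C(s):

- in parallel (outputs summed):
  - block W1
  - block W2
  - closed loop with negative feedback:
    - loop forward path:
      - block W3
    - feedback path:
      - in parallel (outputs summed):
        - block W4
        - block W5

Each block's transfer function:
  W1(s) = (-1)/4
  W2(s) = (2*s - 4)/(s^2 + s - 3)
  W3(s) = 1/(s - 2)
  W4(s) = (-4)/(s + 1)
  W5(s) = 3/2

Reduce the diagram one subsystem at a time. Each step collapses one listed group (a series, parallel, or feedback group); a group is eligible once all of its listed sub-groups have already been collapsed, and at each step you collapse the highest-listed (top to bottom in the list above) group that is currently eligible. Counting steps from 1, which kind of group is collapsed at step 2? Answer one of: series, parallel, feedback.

(1) combine W4, W5 in parallel
(2) reduce the feedback loop with forward W3 and return (W4+W5)
(3) combine W1, W2, [W3/(1+W3*(W4+W5))] in parallel
The group at step 2 is a feedback group.

Hence the answer: feedback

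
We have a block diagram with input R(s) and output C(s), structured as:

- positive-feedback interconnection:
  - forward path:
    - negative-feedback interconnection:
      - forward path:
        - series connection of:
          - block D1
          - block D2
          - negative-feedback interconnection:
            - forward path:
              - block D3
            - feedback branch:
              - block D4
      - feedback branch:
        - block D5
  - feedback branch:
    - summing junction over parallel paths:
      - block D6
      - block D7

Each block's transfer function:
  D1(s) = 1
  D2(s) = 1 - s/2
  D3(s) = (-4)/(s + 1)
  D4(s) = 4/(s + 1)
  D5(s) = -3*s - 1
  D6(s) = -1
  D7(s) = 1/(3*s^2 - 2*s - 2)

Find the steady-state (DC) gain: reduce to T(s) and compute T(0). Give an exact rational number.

Reducing step by step:

(1) reduce the feedback loop with forward D3 and return D4 -> (-4*s - 4)/(s^2 + 2*s - 15)
(2) multiply D1, D2, [D3/(1+D3*D4)] (series) -> (2*s^2 - 2*s - 4)/(s^2 + 2*s - 15)
(3) reduce the feedback loop with forward (D1*D2*[D3/(1+D3*D4)]) and return D5 -> (-2*s^2 + 2*s + 4)/(6*s^3 - 5*s^2 - 16*s + 11)
(4) parallel reduction of D6, D7 -> (-3*s^2 + 2*s + 3)/(3*s^2 - 2*s - 2)
(5) reduce the feedback loop with forward [(D1*D2*[D3/(1+D3*D4)])/(1+(D1*D2*[D3/(1+D3*D4)])*D5)] and return (D6+D7) -> (-6*s^4 + 10*s^3 + 12*s^2 - 12*s - 8)/(18*s^5 - 33*s^4 - 40*s^3 + 89*s^2 - 4*s - 34)
Step 5 gives the overall T(s). Then T(0) = -8/(-34) = 4/17.

Answer: 4/17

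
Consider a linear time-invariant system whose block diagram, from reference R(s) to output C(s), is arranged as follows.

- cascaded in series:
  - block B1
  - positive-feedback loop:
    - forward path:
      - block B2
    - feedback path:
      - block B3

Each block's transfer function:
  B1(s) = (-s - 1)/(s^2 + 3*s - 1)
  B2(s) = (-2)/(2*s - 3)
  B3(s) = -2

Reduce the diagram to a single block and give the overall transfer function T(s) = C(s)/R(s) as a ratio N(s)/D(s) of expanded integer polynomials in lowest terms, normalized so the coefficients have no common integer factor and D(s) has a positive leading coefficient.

The answer is (2*s + 2)/(2*s^3 - s^2 - 23*s + 7).

Reasoning:
[1] apply the feedback formula to B2, B3 gives (-2)/(2*s - 7)
[2] reduce the series chain B1, [B2/(1-B2*B3)], which is the overall transfer function T(s) = C(s)/R(s) in lowest terms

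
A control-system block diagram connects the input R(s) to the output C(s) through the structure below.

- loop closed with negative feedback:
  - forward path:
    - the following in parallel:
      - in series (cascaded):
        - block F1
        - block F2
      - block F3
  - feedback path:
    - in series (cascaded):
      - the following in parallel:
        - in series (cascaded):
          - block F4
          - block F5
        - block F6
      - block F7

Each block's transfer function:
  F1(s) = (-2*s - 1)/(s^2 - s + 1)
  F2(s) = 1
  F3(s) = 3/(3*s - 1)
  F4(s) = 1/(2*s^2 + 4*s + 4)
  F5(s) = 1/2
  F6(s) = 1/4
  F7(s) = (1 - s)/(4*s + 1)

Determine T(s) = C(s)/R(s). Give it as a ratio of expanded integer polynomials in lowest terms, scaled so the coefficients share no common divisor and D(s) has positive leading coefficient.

[1] multiply F1, F2 (series) gives (-2*s - 1)/(s^2 - s + 1)
[2] combine (F1*F2), F3 in parallel gives (-3*s^2 - 4*s + 4)/(3*s^3 - 4*s^2 + 4*s - 1)
[3] series reduction of F4, F5 gives 1/(4*s^2 + 8*s + 8)
[4] sum the parallel branches (F4*F5), F6 gives (s^2 + 2*s + 3)/(4*s^2 + 8*s + 8)
[5] multiply ((F4*F5)+F6), F7 (series) gives (-s^3 - s^2 - s + 3)/(16*s^3 + 36*s^2 + 40*s + 8)
[6] close the feedback loop around ((F1*F2)+F3), (((F4*F5)+F6)*F7); the result is T(s) itself (integer coefficients, no common factor, positive leading denominator coefficient)

Therefore the answer is (-48*s^5 - 172*s^4 - 200*s^3 - 40*s^2 + 128*s + 32)/(48*s^6 + 47*s^5 + 47*s^4 - 5*s^3 + 83*s^2 - 24*s + 4).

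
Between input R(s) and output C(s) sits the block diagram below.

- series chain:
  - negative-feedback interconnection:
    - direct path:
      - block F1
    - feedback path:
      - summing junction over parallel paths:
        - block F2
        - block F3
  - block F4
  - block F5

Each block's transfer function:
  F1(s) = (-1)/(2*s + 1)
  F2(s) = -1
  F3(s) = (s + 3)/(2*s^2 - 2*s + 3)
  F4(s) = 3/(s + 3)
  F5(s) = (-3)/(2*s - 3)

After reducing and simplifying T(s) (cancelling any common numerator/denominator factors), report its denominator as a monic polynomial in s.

1. parallel reduction of F2, F3; result (-2*s^2 + 3*s)/(2*s^2 - 2*s + 3)
2. close the feedback loop around F1, (F2+F3); result (-2*s^2 + 2*s - 3)/(4*s^3 + s + 3)
3. combine [F1/(1+F1*(F2+F3))], F4, F5 in series; result (18*s^2 - 18*s + 27)/(8*s^5 + 12*s^4 - 34*s^3 + 9*s^2 - 27)
No further cancellation is possible in the step-3 result, so that is T(s). Its denominator becomes monic after dividing by the leading coefficient 8.

Therefore the answer is s^5 + 3*s^4/2 - 17*s^3/4 + 9*s^2/8 - 27/8.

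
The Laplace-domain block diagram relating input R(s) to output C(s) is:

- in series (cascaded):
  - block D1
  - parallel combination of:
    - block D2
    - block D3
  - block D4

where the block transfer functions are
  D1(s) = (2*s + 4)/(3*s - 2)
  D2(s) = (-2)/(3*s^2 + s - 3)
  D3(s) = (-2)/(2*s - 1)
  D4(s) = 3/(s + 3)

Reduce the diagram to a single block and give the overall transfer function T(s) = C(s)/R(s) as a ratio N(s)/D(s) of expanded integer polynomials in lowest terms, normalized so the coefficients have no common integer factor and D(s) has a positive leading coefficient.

Reducing step by step:

1. add D2, D3 (parallel): (-6*s^2 - 6*s + 8)/(6*s^3 - s^2 - 7*s + 3)
2. reduce the series chain D1, (D2+D3), D4; the result is T(s) itself (integer coefficients, no common factor, positive leading denominator coefficient)

Answer: (-36*s^3 - 108*s^2 - 24*s + 96)/(18*s^5 + 39*s^4 - 64*s^3 - 34*s^2 + 63*s - 18)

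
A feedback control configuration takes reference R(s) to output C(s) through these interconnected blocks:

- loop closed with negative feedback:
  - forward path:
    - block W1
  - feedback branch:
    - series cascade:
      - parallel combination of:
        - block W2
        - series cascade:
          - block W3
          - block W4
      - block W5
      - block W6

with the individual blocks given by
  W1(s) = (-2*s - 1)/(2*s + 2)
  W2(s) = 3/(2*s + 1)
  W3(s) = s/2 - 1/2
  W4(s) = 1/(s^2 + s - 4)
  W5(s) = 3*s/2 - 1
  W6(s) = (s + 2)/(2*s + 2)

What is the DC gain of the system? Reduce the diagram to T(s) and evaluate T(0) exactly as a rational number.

Step 1. series reduction of W3, W4 -> (s - 1)/(2*s^2 + 2*s - 8)
Step 2. add W2, (W3*W4) (parallel) -> (8*s^2 + 5*s - 25)/(4*s^3 + 6*s^2 - 14*s - 8)
Step 3. combine (W2+(W3*W4)), W5, W6 in series -> (24*s^4 + 47*s^3 - 87*s^2 - 120*s + 100)/(16*s^4 + 40*s^3 - 32*s^2 - 88*s - 32)
Step 4. collapse the loop (W1 forward, ((W2+(W3*W4))*W5*W6) return) -> (16*s^4 + 40*s^3 - 32*s^2 - 88*s - 32)/(8*s^4 - s^3 - 71*s^2 - 8*s + 164)
DC gain: substitute s = 0 into T(s) from step 4: T(0) = -32/164 = -8/41.

Therefore the answer is -8/41.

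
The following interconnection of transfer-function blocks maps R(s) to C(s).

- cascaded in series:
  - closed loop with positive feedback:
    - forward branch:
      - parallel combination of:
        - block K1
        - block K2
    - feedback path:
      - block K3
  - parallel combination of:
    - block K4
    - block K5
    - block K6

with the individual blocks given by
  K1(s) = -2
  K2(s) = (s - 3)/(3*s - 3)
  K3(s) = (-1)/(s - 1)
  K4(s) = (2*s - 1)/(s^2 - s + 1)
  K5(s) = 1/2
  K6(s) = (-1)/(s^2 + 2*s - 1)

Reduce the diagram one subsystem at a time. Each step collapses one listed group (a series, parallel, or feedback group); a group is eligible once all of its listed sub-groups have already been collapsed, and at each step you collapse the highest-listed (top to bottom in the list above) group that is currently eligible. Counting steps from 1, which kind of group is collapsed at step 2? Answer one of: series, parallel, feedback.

Step 1: reduce the parallel group K1, K2
Step 2: feedback reduction of (K1+K2), K3
Step 3: combine K4, K5, K6 in parallel
Step 4: reduce the series chain [(K1+K2)/(1-(K1+K2)*K3)], (K4+K5+K6)
Step 2: feedback.

Therefore the answer is feedback.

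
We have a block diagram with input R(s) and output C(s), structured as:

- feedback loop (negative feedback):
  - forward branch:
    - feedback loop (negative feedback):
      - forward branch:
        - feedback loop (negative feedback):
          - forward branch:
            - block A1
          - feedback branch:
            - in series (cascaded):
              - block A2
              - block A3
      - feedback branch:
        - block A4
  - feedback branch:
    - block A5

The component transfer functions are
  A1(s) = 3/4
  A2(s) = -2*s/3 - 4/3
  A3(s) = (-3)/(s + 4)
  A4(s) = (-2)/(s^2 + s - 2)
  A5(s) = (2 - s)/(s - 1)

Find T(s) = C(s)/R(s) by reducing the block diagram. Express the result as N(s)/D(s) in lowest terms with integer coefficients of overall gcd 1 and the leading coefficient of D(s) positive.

(1) reduce the series chain A2, A3: (2*s + 4)/(s + 4)
(2) apply the feedback formula to A1, (A2*A3): (3*s + 12)/(10*s + 28)
(3) collapse the loop ([A1/(1+A1*(A2*A3))] forward, A4 return): (3*s^3 + 15*s^2 + 6*s - 24)/(10*s^3 + 38*s^2 + 2*s - 80)
(4) close the feedback loop around [[A1/(1+A1*(A2*A3))]/(1+[A1/(1+A1*(A2*A3))]*A4)], A5 - this is the overall T(s), already in the required normalized form

Hence the answer: (3*s^3 + 15*s^2 + 6*s - 24)/(7*s^3 + 26*s^2 + 14*s - 32)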